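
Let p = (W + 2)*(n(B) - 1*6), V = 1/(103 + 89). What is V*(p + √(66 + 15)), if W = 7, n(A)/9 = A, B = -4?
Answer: -123/64 ≈ -1.9219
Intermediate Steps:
n(A) = 9*A
V = 1/192 ≈ 0.0052083
p = -378 (p = (7 + 2)*(9*(-4) - 1*6) = 9*(-36 - 6) = 9*(-42) = -378)
V*(p + √(66 + 15)) = (-378 + √(66 + 15))/192 = (-378 + √81)/192 = (-378 + 9)/192 = (1/192)*(-369) = -123/64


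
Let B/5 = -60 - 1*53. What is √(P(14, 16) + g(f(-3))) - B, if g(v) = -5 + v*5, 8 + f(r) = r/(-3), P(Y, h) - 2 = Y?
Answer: 565 + 2*I*√6 ≈ 565.0 + 4.899*I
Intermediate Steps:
P(Y, h) = 2 + Y
f(r) = -8 - r/3 (f(r) = -8 + r/(-3) = -8 + r*(-⅓) = -8 - r/3)
g(v) = -5 + 5*v
B = -565 (B = 5*(-60 - 1*53) = 5*(-60 - 53) = 5*(-113) = -565)
√(P(14, 16) + g(f(-3))) - B = √((2 + 14) + (-5 + 5*(-8 - ⅓*(-3)))) - 1*(-565) = √(16 + (-5 + 5*(-8 + 1))) + 565 = √(16 + (-5 + 5*(-7))) + 565 = √(16 + (-5 - 35)) + 565 = √(16 - 40) + 565 = √(-24) + 565 = 2*I*√6 + 565 = 565 + 2*I*√6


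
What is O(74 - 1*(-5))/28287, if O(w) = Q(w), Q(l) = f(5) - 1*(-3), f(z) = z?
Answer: 8/28287 ≈ 0.00028282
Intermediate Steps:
Q(l) = 8 (Q(l) = 5 - 1*(-3) = 5 + 3 = 8)
O(w) = 8
O(74 - 1*(-5))/28287 = 8/28287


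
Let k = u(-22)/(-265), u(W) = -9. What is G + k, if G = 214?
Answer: 56719/265 ≈ 214.03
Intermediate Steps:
k = 9/265 (k = -9/(-265) = -9*(-1/265) = 9/265 ≈ 0.033962)
G + k = 214 + 9/265 = 56719/265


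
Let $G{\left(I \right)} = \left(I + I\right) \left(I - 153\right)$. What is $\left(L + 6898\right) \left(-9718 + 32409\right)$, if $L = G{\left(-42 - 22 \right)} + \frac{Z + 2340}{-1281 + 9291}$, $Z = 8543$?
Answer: $\frac{6302416695493}{8010} \approx 7.8682 \cdot 10^{8}$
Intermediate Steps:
$G{\left(I \right)} = 2 I \left(-153 + I\right)$
$L = \frac{222496643}{8010}$ ($L = 2 \left(-42 - 22\right) \left(-153 - 64\right) + \frac{8543 + 2340}{-1281 + 9291} = 2 \left(-64\right) \left(-153 - 64\right) + \frac{10883}{8010} = 2 \left(-64\right) \left(-217\right) + 10883 \cdot \frac{1}{8010} = 27776 + \frac{10883}{8010} = \frac{222496643}{8010} \approx 27777.0$)
$\left(L + 6898\right) \left(-9718 + 32409\right) = \left(\frac{222496643}{8010} + 6898\right) \left(-9718 + 32409\right) = \frac{277749623}{8010} \cdot 22691 = \frac{6302416695493}{8010}$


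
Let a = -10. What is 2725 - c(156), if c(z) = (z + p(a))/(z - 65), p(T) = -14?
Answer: 247833/91 ≈ 2723.4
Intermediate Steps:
c(z) = (-14 + z)/(-65 + z) (c(z) = (z - 14)/(z - 65) = (-14 + z)/(-65 + z))
2725 - c(156) = 2725 - (-14 + 156)/(-65 + 156) = 2725 - 142/91 = 247833/91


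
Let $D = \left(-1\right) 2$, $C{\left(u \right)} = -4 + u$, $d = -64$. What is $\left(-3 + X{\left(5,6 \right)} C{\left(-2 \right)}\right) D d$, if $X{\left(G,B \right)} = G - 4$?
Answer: $-1152$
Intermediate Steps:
$X{\left(G,B \right)} = -4 + G$
$D = -2$
$\left(-3 + X{\left(5,6 \right)} C{\left(-2 \right)}\right) D d = \left(-3 + \left(-4 + 5\right) \left(-4 - 2\right)\right) \left(-2\right) \left(-64\right) = \left(-3 + 1 \left(-6\right)\right) \left(-2\right) \left(-64\right) = \left(-3 - 6\right) \left(-2\right) \left(-64\right) = \left(-9\right) \left(-2\right) \left(-64\right) = 18 \left(-64\right) = -1152$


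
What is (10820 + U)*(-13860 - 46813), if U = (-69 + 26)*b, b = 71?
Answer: -471247191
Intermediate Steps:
U = -3053 (U = (-69 + 26)*71 = -43*71 = -3053)
(10820 + U)*(-13860 - 46813) = (10820 - 3053)*(-13860 - 46813) = 7767*(-60673) = -471247191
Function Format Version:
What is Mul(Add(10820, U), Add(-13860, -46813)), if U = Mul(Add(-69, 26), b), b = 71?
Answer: -471247191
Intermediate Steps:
U = -3053 (U = Mul(Add(-69, 26), 71) = Mul(-43, 71) = -3053)
Mul(Add(10820, U), Add(-13860, -46813)) = Mul(Add(10820, -3053), Add(-13860, -46813)) = Mul(7767, -60673) = -471247191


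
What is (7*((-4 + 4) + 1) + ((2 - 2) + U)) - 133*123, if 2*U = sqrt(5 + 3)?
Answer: -16352 + sqrt(2) ≈ -16351.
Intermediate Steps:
U = sqrt(2) (U = sqrt(5 + 3)/2 = sqrt(8)/2 = (2*sqrt(2))/2 = sqrt(2) ≈ 1.4142)
(7*((-4 + 4) + 1) + ((2 - 2) + U)) - 133*123 = (7*((-4 + 4) + 1) + ((2 - 2) + sqrt(2))) - 133*123 = (7*(0 + 1) + (0 + sqrt(2))) - 16359 = (7*1 + sqrt(2)) - 16359 = (7 + sqrt(2)) - 16359 = -16352 + sqrt(2)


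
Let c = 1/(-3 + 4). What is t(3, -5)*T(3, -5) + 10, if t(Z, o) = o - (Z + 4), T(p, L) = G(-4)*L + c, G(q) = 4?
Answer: 238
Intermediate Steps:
c = 1 (c = 1/1 = 1)
T(p, L) = 1 + 4*L (T(p, L) = 4*L + 1 = 1 + 4*L)
t(Z, o) = -4 + o - Z (t(Z, o) = o - (4 + Z) = o + (-4 - Z) = -4 + o - Z)
t(3, -5)*T(3, -5) + 10 = (-4 - 5 - 1*3)*(1 + 4*(-5)) + 10 = (-4 - 5 - 3)*(1 - 20) + 10 = -12*(-19) + 10 = 228 + 10 = 238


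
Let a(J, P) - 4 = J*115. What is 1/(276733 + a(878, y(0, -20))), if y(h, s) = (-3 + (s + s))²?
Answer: 1/377707 ≈ 2.6476e-6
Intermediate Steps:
y(h, s) = (-3 + 2*s)²
a(J, P) = 4 + 115*J (a(J, P) = 4 + J*115 = 4 + 115*J)
1/(276733 + a(878, y(0, -20))) = 1/(276733 + (4 + 115*878)) = 1/(276733 + (4 + 100970)) = 1/(276733 + 100974) = 1/377707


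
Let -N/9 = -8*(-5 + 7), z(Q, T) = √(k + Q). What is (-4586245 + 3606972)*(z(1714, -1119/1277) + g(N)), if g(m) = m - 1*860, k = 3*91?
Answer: 701159468 - 979273*√1987 ≈ 6.5751e+8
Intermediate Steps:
k = 273
z(Q, T) = √(273 + Q)
N = 144 (N = -(-72)*(-5 + 7) = -(-72)*2 = -9*(-16) = 144)
g(m) = -860 + m (g(m) = m - 860 = -860 + m)
(-4586245 + 3606972)*(z(1714, -1119/1277) + g(N)) = (-4586245 + 3606972)*(√(273 + 1714) + (-860 + 144)) = -979273*(√1987 - 716) = -979273*(-716 + √1987) = 701159468 - 979273*√1987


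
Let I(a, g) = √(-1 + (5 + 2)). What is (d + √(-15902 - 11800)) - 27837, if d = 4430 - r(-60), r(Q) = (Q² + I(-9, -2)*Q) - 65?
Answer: -26942 + 60*√6 + 27*I*√38 ≈ -26795.0 + 166.44*I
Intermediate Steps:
I(a, g) = √6 (I(a, g) = √(-1 + 7) = √6)
r(Q) = -65 + Q² + Q*√6 (r(Q) = (Q² + √6*Q) - 65 = (Q² + Q*√6) - 65 = -65 + Q² + Q*√6)
d = 895 + 60*√6 (d = 4430 - (-65 + (-60)² - 60*√6) = 4430 - (-65 + 3600 - 60*√6) = 4430 - (3535 - 60*√6) = 4430 + (-3535 + 60*√6) = 895 + 60*√6 ≈ 1042.0)
(d + √(-15902 - 11800)) - 27837 = ((895 + 60*√6) + √(-15902 - 11800)) - 27837 = ((895 + 60*√6) + √(-27702)) - 27837 = ((895 + 60*√6) + 27*I*√38) - 27837 = (895 + 60*√6 + 27*I*√38) - 27837 = -26942 + 60*√6 + 27*I*√38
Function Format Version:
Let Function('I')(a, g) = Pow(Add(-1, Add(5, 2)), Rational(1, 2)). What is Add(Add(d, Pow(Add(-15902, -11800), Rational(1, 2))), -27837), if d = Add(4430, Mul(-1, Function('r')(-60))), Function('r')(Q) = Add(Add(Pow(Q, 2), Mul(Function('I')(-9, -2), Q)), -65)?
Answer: Add(-26942, Mul(60, Pow(6, Rational(1, 2))), Mul(27, I, Pow(38, Rational(1, 2)))) ≈ Add(-26795., Mul(166.44, I))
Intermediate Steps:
Function('I')(a, g) = Pow(6, Rational(1, 2)) (Function('I')(a, g) = Pow(Add(-1, 7), Rational(1, 2)) = Pow(6, Rational(1, 2)))
Function('r')(Q) = Add(-65, Pow(Q, 2), Mul(Q, Pow(6, Rational(1, 2)))) (Function('r')(Q) = Add(Add(Pow(Q, 2), Mul(Pow(6, Rational(1, 2)), Q)), -65) = Add(Add(Pow(Q, 2), Mul(Q, Pow(6, Rational(1, 2)))), -65) = Add(-65, Pow(Q, 2), Mul(Q, Pow(6, Rational(1, 2)))))
d = Add(895, Mul(60, Pow(6, Rational(1, 2)))) (d = Add(4430, Mul(-1, Add(-65, Pow(-60, 2), Mul(-60, Pow(6, Rational(1, 2)))))) = Add(4430, Mul(-1, Add(-65, 3600, Mul(-60, Pow(6, Rational(1, 2)))))) = Add(4430, Mul(-1, Add(3535, Mul(-60, Pow(6, Rational(1, 2)))))) = Add(4430, Add(-3535, Mul(60, Pow(6, Rational(1, 2))))) = Add(895, Mul(60, Pow(6, Rational(1, 2)))) ≈ 1042.0)
Add(Add(d, Pow(Add(-15902, -11800), Rational(1, 2))), -27837) = Add(Add(Add(895, Mul(60, Pow(6, Rational(1, 2)))), Pow(Add(-15902, -11800), Rational(1, 2))), -27837) = Add(Add(Add(895, Mul(60, Pow(6, Rational(1, 2)))), Pow(-27702, Rational(1, 2))), -27837) = Add(Add(Add(895, Mul(60, Pow(6, Rational(1, 2)))), Mul(27, I, Pow(38, Rational(1, 2)))), -27837) = Add(Add(895, Mul(60, Pow(6, Rational(1, 2))), Mul(27, I, Pow(38, Rational(1, 2)))), -27837) = Add(-26942, Mul(60, Pow(6, Rational(1, 2))), Mul(27, I, Pow(38, Rational(1, 2))))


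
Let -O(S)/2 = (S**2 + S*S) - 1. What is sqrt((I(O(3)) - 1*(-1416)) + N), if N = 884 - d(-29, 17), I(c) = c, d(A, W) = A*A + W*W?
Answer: 4*sqrt(71) ≈ 33.705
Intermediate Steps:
d(A, W) = A**2 + W**2
O(S) = 2 - 4*S**2 (O(S) = -2*((S**2 + S*S) - 1) = -2*((S**2 + S**2) - 1) = -2*(2*S**2 - 1) = -2*(-1 + 2*S**2) = 2 - 4*S**2)
N = -246 (N = 884 - ((-29)**2 + 17**2) = 884 - (841 + 289) = 884 - 1*1130 = 884 - 1130 = -246)
sqrt((I(O(3)) - 1*(-1416)) + N) = sqrt(((2 - 4*3**2) - 1*(-1416)) - 246) = sqrt(((2 - 4*9) + 1416) - 246) = sqrt(((2 - 36) + 1416) - 246) = sqrt((-34 + 1416) - 246) = sqrt(1382 - 246) = sqrt(1136) = 4*sqrt(71)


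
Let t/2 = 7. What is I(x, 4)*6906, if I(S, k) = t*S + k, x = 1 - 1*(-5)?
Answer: 607728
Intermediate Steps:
t = 14 (t = 2*7 = 14)
x = 6 (x = 1 + 5 = 6)
I(S, k) = k + 14*S (I(S, k) = 14*S + k = k + 14*S)
I(x, 4)*6906 = (4 + 14*6)*6906 = (4 + 84)*6906 = 88*6906 = 607728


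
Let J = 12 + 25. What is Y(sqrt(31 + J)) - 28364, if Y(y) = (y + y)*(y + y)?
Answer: -28092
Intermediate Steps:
J = 37
Y(y) = 4*y**2 (Y(y) = (2*y)*(2*y) = 4*y**2)
Y(sqrt(31 + J)) - 28364 = 4*(sqrt(31 + 37))**2 - 28364 = 4*(sqrt(68))**2 - 28364 = 4*(2*sqrt(17))**2 - 28364 = 4*68 - 28364 = 272 - 28364 = -28092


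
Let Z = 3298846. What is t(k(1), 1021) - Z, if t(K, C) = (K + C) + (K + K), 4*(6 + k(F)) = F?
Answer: -13191369/4 ≈ -3.2978e+6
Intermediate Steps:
k(F) = -6 + F/4
t(K, C) = C + 3*K (t(K, C) = (C + K) + 2*K = C + 3*K)
t(k(1), 1021) - Z = (1021 + 3*(-6 + (¼)*1)) - 1*3298846 = (1021 + 3*(-6 + ¼)) - 3298846 = (1021 + 3*(-23/4)) - 3298846 = (1021 - 69/4) - 3298846 = 4015/4 - 3298846 = -13191369/4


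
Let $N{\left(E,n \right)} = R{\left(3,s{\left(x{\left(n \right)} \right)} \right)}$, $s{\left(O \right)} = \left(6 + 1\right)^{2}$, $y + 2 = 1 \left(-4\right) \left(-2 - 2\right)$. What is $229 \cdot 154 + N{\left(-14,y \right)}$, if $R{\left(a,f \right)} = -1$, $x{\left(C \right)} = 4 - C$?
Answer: $35265$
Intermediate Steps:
$y = 14$ ($y = -2 + 1 \left(-4\right) \left(-2 - 2\right) = -2 - 4 \left(-2 - 2\right) = -2 - -16 = -2 + 16 = 14$)
$s{\left(O \right)} = 49$ ($s{\left(O \right)} = 7^{2} = 49$)
$N{\left(E,n \right)} = -1$
$229 \cdot 154 + N{\left(-14,y \right)} = 229 \cdot 154 - 1 = 35266 - 1 = 35265$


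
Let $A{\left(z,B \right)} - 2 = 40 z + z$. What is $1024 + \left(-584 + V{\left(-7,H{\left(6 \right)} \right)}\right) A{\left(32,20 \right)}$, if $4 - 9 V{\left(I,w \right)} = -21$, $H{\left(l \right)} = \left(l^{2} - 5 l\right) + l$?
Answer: $-762702$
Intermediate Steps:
$A{\left(z,B \right)} = 2 + 41 z$ ($A{\left(z,B \right)} = 2 + \left(40 z + z\right) = 2 + 41 z$)
$H{\left(l \right)} = l^{2} - 4 l$
$V{\left(I,w \right)} = \frac{25}{9}$ ($V{\left(I,w \right)} = \frac{4}{9} - - \frac{7}{3} = \frac{4}{9} + \frac{7}{3} = \frac{25}{9}$)
$1024 + \left(-584 + V{\left(-7,H{\left(6 \right)} \right)}\right) A{\left(32,20 \right)} = 1024 + \left(-584 + \frac{25}{9}\right) \left(2 + 41 \cdot 32\right) = 1024 - \frac{5231 \left(2 + 1312\right)}{9} = 1024 - 763726 = -762702$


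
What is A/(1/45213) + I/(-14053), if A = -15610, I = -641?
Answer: -9918255090649/14053 ≈ -7.0577e+8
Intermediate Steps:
A/(1/45213) + I/(-14053) = -15610/(1/45213) - 641/(-14053) = -15610/1/45213 - 641*(-1/14053) = -15610*45213 + 641/14053 = -705774930 + 641/14053 = -9918255090649/14053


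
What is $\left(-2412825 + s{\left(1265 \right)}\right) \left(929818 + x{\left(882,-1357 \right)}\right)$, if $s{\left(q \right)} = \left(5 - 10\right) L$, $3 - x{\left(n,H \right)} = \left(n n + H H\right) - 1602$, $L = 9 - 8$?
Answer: $4072736398500$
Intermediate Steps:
$L = 1$
$x{\left(n,H \right)} = 1605 - H^{2} - n^{2}$ ($x{\left(n,H \right)} = 3 - \left(\left(n n + H H\right) - 1602\right) = 3 - \left(\left(n^{2} + H^{2}\right) - 1602\right) = 3 - \left(\left(H^{2} + n^{2}\right) - 1602\right) = 3 - \left(-1602 + H^{2} + n^{2}\right) = 1605 - H^{2} - n^{2}$)
$s{\left(q \right)} = -5$ ($s{\left(q \right)} = \left(5 - 10\right) 1 = \left(-5\right) 1 = -5$)
$\left(-2412825 + s{\left(1265 \right)}\right) \left(929818 + x{\left(882,-1357 \right)}\right) = \left(-2412825 - 5\right) \left(929818 - 2617768\right) = - 2412830 \left(929818 - 2617768\right) = \left(-2412830\right) \left(-1687950\right) = 4072736398500$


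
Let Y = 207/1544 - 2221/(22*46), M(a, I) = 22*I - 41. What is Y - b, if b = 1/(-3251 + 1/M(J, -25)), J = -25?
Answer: -773162279629/375268834072 ≈ -2.0603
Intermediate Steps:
M(a, I) = -41 + 22*I
b = -591/1921342 (b = 1/(-3251 + 1/(-41 + 22*(-25))) = 1/(-3251 + 1/(-41 - 550)) = 1/(-3251 + 1/(-591)) = 1/(-3251 - 1/591) = 1/(-1921342/591) = -591/1921342 ≈ -0.00030760)
Y = -804935/390632 (Y = 207*(1/1544) - 2221/1012 = 207/1544 - 2221*1/1012 = 207/1544 - 2221/1012 = -804935/390632 ≈ -2.0606)
Y - b = -804935/390632 - 1*(-591/1921342) = -804935/390632 + 591/1921342 = -773162279629/375268834072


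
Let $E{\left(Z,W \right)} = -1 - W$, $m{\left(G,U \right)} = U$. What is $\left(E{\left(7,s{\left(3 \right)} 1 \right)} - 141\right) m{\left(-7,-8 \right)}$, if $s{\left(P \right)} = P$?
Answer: $1160$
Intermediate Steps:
$\left(E{\left(7,s{\left(3 \right)} 1 \right)} - 141\right) m{\left(-7,-8 \right)} = \left(\left(-1 - 3 \cdot 1\right) - 141\right) \left(-8\right) = \left(\left(-1 - 3\right) - 141\right) \left(-8\right) = \left(-4 - 141\right) \left(-8\right) = \left(-145\right) \left(-8\right) = 1160$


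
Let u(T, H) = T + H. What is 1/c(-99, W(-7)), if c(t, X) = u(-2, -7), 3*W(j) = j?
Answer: -1/9 ≈ -0.11111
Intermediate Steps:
W(j) = j/3
u(T, H) = H + T
c(t, X) = -9 (c(t, X) = -7 - 2 = -9)
1/c(-99, W(-7)) = 1/(-9) = -1/9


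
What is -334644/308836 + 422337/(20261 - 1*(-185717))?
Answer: 15375891975/15903355402 ≈ 0.96683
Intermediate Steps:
-334644/308836 + 422337/(20261 - 1*(-185717)) = -334644*1/308836 + 422337/(20261 + 185717) = -83661/77209 + 422337/205978 = 15375891975/15903355402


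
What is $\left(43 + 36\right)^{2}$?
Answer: $6241$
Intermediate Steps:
$\left(43 + 36\right)^{2} = 79^{2} = 6241$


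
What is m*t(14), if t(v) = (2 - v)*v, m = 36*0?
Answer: 0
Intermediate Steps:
m = 0
t(v) = v*(2 - v)
m*t(14) = 0*(14*(2 - 1*14)) = 0*(14*(2 - 14)) = 0*(14*(-12)) = 0*(-168) = 0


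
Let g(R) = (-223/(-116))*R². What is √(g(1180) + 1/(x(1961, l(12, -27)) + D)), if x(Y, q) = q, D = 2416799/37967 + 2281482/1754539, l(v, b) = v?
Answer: √59159675911730788207763706332661063/148664559315019 ≈ 1636.1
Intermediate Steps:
D = 4326989127755/66614582213 (D = 2416799*(1/37967) + 2281482*(1/1754539) = 2416799/37967 + 2281482/1754539 = 4326989127755/66614582213 ≈ 64.956)
g(R) = 223*R²/116 (g(R) = (-223*(-1/116))*R² = 223*R²/116)
√(g(1180) + 1/(x(1961, l(12, -27)) + D)) = √((223/116)*1180² + 1/(12 + 4326989127755/66614582213)) = √((223/116)*1392400 + 1/(5126364114311/66614582213)) = √(77626300/29 + 66614582213/5126364114311) = √(397940680578562863477/148664559315019) = √59159675911730788207763706332661063/148664559315019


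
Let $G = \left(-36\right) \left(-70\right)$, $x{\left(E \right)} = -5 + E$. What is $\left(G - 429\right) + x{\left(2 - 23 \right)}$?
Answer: $2065$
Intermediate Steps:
$G = 2520$
$\left(G - 429\right) + x{\left(2 - 23 \right)} = \left(2520 - 429\right) + \left(-5 + \left(2 - 23\right)\right) = 2091 + \left(-5 + \left(2 - 23\right)\right) = 2091 - 26 = 2065$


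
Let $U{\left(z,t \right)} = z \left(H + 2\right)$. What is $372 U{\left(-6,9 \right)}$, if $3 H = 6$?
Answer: $-8928$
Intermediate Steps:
$H = 2$ ($H = \frac{1}{3} \cdot 6 = 2$)
$U{\left(z,t \right)} = 4 z$ ($U{\left(z,t \right)} = z \left(2 + 2\right) = z 4 = 4 z$)
$372 U{\left(-6,9 \right)} = 372 \cdot 4 \left(-6\right) = 372 \left(-24\right) = -8928$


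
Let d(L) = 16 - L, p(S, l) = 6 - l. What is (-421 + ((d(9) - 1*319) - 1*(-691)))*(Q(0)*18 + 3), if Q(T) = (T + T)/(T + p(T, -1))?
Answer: -126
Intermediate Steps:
Q(T) = 2*T/(7 + T) (Q(T) = (T + T)/(T + (6 - 1*(-1))) = (2*T)/(T + (6 + 1)) = (2*T)/(T + 7) = (2*T)/(7 + T) = 2*T/(7 + T))
(-421 + ((d(9) - 1*319) - 1*(-691)))*(Q(0)*18 + 3) = (-421 + (((16 - 1*9) - 1*319) - 1*(-691)))*((2*0/(7 + 0))*18 + 3) = (-421 + (((16 - 9) - 319) + 691))*((2*0/7)*18 + 3) = (-421 + ((7 - 319) + 691))*((2*0*(⅐))*18 + 3) = (-421 + (-312 + 691))*(0*18 + 3) = (-421 + 379)*(0 + 3) = -42*3 = -126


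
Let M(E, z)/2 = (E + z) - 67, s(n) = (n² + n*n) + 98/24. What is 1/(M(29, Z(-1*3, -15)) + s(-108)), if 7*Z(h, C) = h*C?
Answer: 84/1954591 ≈ 4.2976e-5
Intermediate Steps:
Z(h, C) = C*h/7 (Z(h, C) = (h*C)/7 = (C*h)/7 = C*h/7)
s(n) = 49/12 + 2*n² (s(n) = (n² + n²) + 98*(1/24) = 2*n² + 49/12 = 49/12 + 2*n²)
M(E, z) = -134 + 2*E + 2*z (M(E, z) = 2*((E + z) - 67) = 2*(-67 + E + z) = -134 + 2*E + 2*z)
1/(M(29, Z(-1*3, -15)) + s(-108)) = 1/((-134 + 2*29 + 2*((⅐)*(-15)*(-1*3))) + (49/12 + 2*(-108)²)) = 1/((-134 + 58 + 2*((⅐)*(-15)*(-3))) + (49/12 + 2*11664)) = 1/((-134 + 58 + 2*(45/7)) + (49/12 + 23328)) = 1/((-134 + 58 + 90/7) + 279985/12) = 1/(-442/7 + 279985/12) = 1/(1954591/84) = 84/1954591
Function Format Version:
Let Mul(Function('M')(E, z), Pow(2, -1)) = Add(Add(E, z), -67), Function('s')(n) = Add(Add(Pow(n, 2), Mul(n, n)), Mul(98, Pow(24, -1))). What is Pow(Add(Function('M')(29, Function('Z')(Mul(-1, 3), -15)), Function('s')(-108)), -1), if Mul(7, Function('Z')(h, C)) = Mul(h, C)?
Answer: Rational(84, 1954591) ≈ 4.2976e-5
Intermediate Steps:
Function('Z')(h, C) = Mul(Rational(1, 7), C, h) (Function('Z')(h, C) = Mul(Rational(1, 7), Mul(h, C)) = Mul(Rational(1, 7), Mul(C, h)) = Mul(Rational(1, 7), C, h))
Function('s')(n) = Add(Rational(49, 12), Mul(2, Pow(n, 2))) (Function('s')(n) = Add(Add(Pow(n, 2), Pow(n, 2)), Mul(98, Rational(1, 24))) = Add(Mul(2, Pow(n, 2)), Rational(49, 12)) = Add(Rational(49, 12), Mul(2, Pow(n, 2))))
Function('M')(E, z) = Add(-134, Mul(2, E), Mul(2, z)) (Function('M')(E, z) = Mul(2, Add(Add(E, z), -67)) = Mul(2, Add(-67, E, z)) = Add(-134, Mul(2, E), Mul(2, z)))
Pow(Add(Function('M')(29, Function('Z')(Mul(-1, 3), -15)), Function('s')(-108)), -1) = Pow(Add(Add(-134, Mul(2, 29), Mul(2, Mul(Rational(1, 7), -15, Mul(-1, 3)))), Add(Rational(49, 12), Mul(2, Pow(-108, 2)))), -1) = Pow(Add(Add(-134, 58, Mul(2, Mul(Rational(1, 7), -15, -3))), Add(Rational(49, 12), Mul(2, 11664))), -1) = Pow(Add(Add(-134, 58, Mul(2, Rational(45, 7))), Add(Rational(49, 12), 23328)), -1) = Pow(Add(Add(-134, 58, Rational(90, 7)), Rational(279985, 12)), -1) = Pow(Add(Rational(-442, 7), Rational(279985, 12)), -1) = Pow(Rational(1954591, 84), -1) = Rational(84, 1954591)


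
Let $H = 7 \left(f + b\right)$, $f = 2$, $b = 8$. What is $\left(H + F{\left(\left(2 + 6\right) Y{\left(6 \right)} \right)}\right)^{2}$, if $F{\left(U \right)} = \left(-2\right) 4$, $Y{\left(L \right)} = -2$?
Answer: $3844$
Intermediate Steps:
$H = 70$ ($H = 7 \left(2 + 8\right) = 7 \cdot 10 = 70$)
$F{\left(U \right)} = -8$
$\left(H + F{\left(\left(2 + 6\right) Y{\left(6 \right)} \right)}\right)^{2} = \left(70 - 8\right)^{2} = 62^{2} = 3844$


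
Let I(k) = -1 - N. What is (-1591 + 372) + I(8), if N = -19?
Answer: -1201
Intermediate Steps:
I(k) = 18 (I(k) = -1 - 1*(-19) = -1 + 19 = 18)
(-1591 + 372) + I(8) = (-1591 + 372) + 18 = -1219 + 18 = -1201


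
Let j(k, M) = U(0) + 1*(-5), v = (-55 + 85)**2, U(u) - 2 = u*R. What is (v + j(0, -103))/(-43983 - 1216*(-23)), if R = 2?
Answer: -897/16015 ≈ -0.056010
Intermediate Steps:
U(u) = 2 + 2*u (U(u) = 2 + u*2 = 2 + 2*u)
v = 900 (v = 30**2 = 900)
j(k, M) = -3 (j(k, M) = (2 + 2*0) + 1*(-5) = (2 + 0) - 5 = 2 - 5 = -3)
(v + j(0, -103))/(-43983 - 1216*(-23)) = (900 - 3)/(-43983 - 1216*(-23)) = 897/(-43983 + 27968) = 897/(-16015) = 897*(-1/16015) = -897/16015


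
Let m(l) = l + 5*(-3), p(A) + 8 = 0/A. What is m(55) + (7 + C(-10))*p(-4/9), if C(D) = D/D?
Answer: -24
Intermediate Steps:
p(A) = -8 (p(A) = -8 + 0/A = -8 + 0 = -8)
C(D) = 1
m(l) = -15 + l (m(l) = l - 15 = -15 + l)
m(55) + (7 + C(-10))*p(-4/9) = (-15 + 55) + (7 + 1)*(-8) = 40 + 8*(-8) = 40 - 64 = -24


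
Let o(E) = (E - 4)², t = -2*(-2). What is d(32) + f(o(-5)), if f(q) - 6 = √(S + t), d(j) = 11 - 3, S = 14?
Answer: 14 + 3*√2 ≈ 18.243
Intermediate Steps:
t = 4
d(j) = 8
o(E) = (-4 + E)²
f(q) = 6 + 3*√2 (f(q) = 6 + √(14 + 4) = 6 + √18 = 6 + 3*√2)
d(32) + f(o(-5)) = 8 + (6 + 3*√2) = 14 + 3*√2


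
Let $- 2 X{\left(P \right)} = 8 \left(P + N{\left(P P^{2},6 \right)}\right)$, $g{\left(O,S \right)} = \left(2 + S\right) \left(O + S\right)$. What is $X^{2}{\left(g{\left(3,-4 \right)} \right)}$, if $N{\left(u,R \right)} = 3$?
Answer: $400$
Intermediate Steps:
$X{\left(P \right)} = -12 - 4 P$ ($X{\left(P \right)} = - \frac{8 \left(P + 3\right)}{2} = - \frac{8 \left(3 + P\right)}{2} = - \frac{24 + 8 P}{2} = -12 - 4 P$)
$X^{2}{\left(g{\left(3,-4 \right)} \right)} = \left(-12 - 4 \left(\left(-4\right)^{2} + 2 \cdot 3 + 2 \left(-4\right) + 3 \left(-4\right)\right)\right)^{2} = \left(-12 - 4 \left(16 + 6 - 8 - 12\right)\right)^{2} = \left(-12 - 8\right)^{2} = \left(-20\right)^{2} = 400$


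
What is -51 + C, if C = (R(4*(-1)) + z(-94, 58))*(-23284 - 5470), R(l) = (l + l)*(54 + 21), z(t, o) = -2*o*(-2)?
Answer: 10581421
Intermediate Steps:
z(t, o) = 4*o
R(l) = 150*l (R(l) = (2*l)*75 = 150*l)
C = 10581472 (C = (150*(4*(-1)) + 4*58)*(-23284 - 5470) = (150*(-4) + 232)*(-28754) = (-600 + 232)*(-28754) = -368*(-28754) = 10581472)
-51 + C = -51 + 10581472 = 10581421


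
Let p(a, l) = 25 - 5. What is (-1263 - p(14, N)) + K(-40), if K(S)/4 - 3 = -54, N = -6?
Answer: -1487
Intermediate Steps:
K(S) = -204 (K(S) = 12 + 4*(-54) = 12 - 216 = -204)
p(a, l) = 20
(-1263 - p(14, N)) + K(-40) = (-1263 - 1*20) - 204 = (-1263 - 20) - 204 = -1283 - 204 = -1487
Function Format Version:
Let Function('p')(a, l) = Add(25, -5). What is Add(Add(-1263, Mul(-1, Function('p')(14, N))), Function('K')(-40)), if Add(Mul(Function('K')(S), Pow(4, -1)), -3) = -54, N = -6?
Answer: -1487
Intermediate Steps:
Function('K')(S) = -204 (Function('K')(S) = Add(12, Mul(4, -54)) = Add(12, -216) = -204)
Function('p')(a, l) = 20
Add(Add(-1263, Mul(-1, Function('p')(14, N))), Function('K')(-40)) = Add(Add(-1263, Mul(-1, 20)), -204) = Add(Add(-1263, -20), -204) = Add(-1283, -204) = -1487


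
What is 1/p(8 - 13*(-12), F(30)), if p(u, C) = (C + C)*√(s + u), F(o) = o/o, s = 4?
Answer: √42/168 ≈ 0.038576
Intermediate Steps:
F(o) = 1
p(u, C) = 2*C*√(4 + u) (p(u, C) = (C + C)*√(4 + u) = (2*C)*√(4 + u) = 2*C*√(4 + u))
1/p(8 - 13*(-12), F(30)) = 1/(2*1*√(4 + (8 - 13*(-12)))) = 1/(2*1*√(4 + (8 + 156))) = 1/(2*1*√(4 + 164)) = 1/(2*1*√168) = 1/(2*1*(2*√42)) = 1/(4*√42) = √42/168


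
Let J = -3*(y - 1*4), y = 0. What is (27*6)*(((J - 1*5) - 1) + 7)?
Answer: 2106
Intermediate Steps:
J = 12 (J = -3*(0 - 1*4) = -3*(0 - 4) = -3*(-4) = 12)
(27*6)*(((J - 1*5) - 1) + 7) = (27*6)*(((12 - 1*5) - 1) + 7) = 162*(((12 - 5) - 1) + 7) = 162*((7 - 1) + 7) = 162*(6 + 7) = 162*13 = 2106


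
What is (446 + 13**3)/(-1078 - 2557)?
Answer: -2643/3635 ≈ -0.72710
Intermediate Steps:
(446 + 13**3)/(-1078 - 2557) = (446 + 2197)/(-3635) = 2643*(-1/3635) = -2643/3635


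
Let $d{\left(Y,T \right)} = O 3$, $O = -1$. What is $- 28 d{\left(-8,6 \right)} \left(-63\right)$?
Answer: $-5292$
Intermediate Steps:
$d{\left(Y,T \right)} = -3$ ($d{\left(Y,T \right)} = \left(-1\right) 3 = -3$)
$- 28 d{\left(-8,6 \right)} \left(-63\right) = \left(-28\right) \left(-3\right) \left(-63\right) = 84 \left(-63\right) = -5292$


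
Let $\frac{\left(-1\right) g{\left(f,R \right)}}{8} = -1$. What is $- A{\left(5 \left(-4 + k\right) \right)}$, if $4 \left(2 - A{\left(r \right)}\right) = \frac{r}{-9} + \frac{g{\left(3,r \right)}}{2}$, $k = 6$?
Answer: $- \frac{23}{18} \approx -1.2778$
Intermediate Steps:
$g{\left(f,R \right)} = 8$ ($g{\left(f,R \right)} = \left(-8\right) \left(-1\right) = 8$)
$A{\left(r \right)} = 1 + \frac{r}{36}$ ($A{\left(r \right)} = 2 - \frac{\frac{r}{-9} + \frac{8}{2}}{4} = 2 - \frac{r \left(- \frac{1}{9}\right) + 8 \cdot \frac{1}{2}}{4} = 2 - \frac{- \frac{r}{9} + 4}{4} = 2 - \frac{4 - \frac{r}{9}}{4} = 2 + \left(-1 + \frac{r}{36}\right) = 1 + \frac{r}{36}$)
$- A{\left(5 \left(-4 + k\right) \right)} = - (1 + \frac{5 \left(-4 + 6\right)}{36}) = - (1 + \frac{5 \cdot 2}{36}) = - (1 + \frac{1}{36} \cdot 10) = - (1 + \frac{5}{18}) = \left(-1\right) \frac{23}{18} = - \frac{23}{18}$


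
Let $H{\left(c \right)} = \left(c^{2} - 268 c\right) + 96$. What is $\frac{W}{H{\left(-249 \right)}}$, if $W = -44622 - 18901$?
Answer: $- \frac{63523}{128829} \approx -0.49308$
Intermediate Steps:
$H{\left(c \right)} = 96 + c^{2} - 268 c$
$W = -63523$ ($W = -44622 - 18901 = -63523$)
$\frac{W}{H{\left(-249 \right)}} = - \frac{63523}{96 + \left(-249\right)^{2} - -66732} = - \frac{63523}{96 + 62001 + 66732} = - \frac{63523}{128829}$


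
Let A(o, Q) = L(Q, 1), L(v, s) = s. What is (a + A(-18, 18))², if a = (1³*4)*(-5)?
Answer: 361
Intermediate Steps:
A(o, Q) = 1
a = -20 (a = (1*4)*(-5) = 4*(-5) = -20)
(a + A(-18, 18))² = (-20 + 1)² = (-19)² = 361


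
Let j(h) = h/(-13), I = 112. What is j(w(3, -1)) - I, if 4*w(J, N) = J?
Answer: -5827/52 ≈ -112.06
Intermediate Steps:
w(J, N) = J/4
j(h) = -h/13 (j(h) = h*(-1/13) = -h/13)
j(w(3, -1)) - I = -3/52 - 1*112 = -1/13*¾ - 112 = -3/52 - 112 = -5827/52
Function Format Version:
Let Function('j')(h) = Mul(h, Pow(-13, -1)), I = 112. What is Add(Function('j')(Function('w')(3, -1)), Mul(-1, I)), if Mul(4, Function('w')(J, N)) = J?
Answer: Rational(-5827, 52) ≈ -112.06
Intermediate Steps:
Function('w')(J, N) = Mul(Rational(1, 4), J)
Function('j')(h) = Mul(Rational(-1, 13), h) (Function('j')(h) = Mul(h, Rational(-1, 13)) = Mul(Rational(-1, 13), h))
Add(Function('j')(Function('w')(3, -1)), Mul(-1, I)) = Add(Mul(Rational(-1, 13), Mul(Rational(1, 4), 3)), Mul(-1, 112)) = Add(Mul(Rational(-1, 13), Rational(3, 4)), -112) = Add(Rational(-3, 52), -112) = Rational(-5827, 52)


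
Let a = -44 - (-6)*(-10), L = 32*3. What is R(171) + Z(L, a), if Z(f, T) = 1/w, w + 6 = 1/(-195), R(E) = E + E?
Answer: 400287/1171 ≈ 341.83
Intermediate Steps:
L = 96
R(E) = 2*E
w = -1171/195 (w = -6 + 1/(-195) = -6 - 1/195 = -1171/195 ≈ -6.0051)
a = -104 (a = -44 - 1*60 = -44 - 60 = -104)
Z(f, T) = -195/1171 (Z(f, T) = 1/(-1171/195) = -195/1171)
R(171) + Z(L, a) = 2*171 - 195/1171 = 342 - 195/1171 = 400287/1171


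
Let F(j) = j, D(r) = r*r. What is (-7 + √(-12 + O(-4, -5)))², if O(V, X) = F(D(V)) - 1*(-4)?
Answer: 57 - 28*√2 ≈ 17.402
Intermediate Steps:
D(r) = r²
O(V, X) = 4 + V² (O(V, X) = V² - 1*(-4) = V² + 4 = 4 + V²)
(-7 + √(-12 + O(-4, -5)))² = (-7 + √(-12 + (4 + (-4)²)))² = (-7 + √(-12 + (4 + 16)))² = (-7 + √(-12 + 20))² = (-7 + √8)² = (-7 + 2*√2)²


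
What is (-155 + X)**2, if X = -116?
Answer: 73441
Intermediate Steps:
(-155 + X)**2 = (-155 - 116)**2 = (-271)**2 = 73441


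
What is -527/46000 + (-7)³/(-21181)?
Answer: 4615613/974326000 ≈ 0.0047372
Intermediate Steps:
-527/46000 + (-7)³/(-21181) = -527*1/46000 - 343*(-1/21181) = -527/46000 + 343/21181 = 4615613/974326000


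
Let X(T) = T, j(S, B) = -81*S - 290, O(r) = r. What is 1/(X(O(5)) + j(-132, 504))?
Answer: 1/10407 ≈ 9.6089e-5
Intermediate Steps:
j(S, B) = -290 - 81*S
1/(X(O(5)) + j(-132, 504)) = 1/(5 + (-290 - 81*(-132))) = 1/(5 + (-290 + 10692)) = 1/(5 + 10402) = 1/10407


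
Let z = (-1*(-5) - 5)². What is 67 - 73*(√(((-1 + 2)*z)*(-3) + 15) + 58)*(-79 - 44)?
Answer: 520849 + 8979*√15 ≈ 5.5562e+5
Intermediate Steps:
z = 0 (z = (5 - 5)² = 0² = 0)
67 - 73*(√(((-1 + 2)*z)*(-3) + 15) + 58)*(-79 - 44) = 67 - 73*(√(((-1 + 2)*0)*(-3) + 15) + 58)*(-79 - 44) = 67 - 73*(√((1*0)*(-3) + 15) + 58)*(-123) = 67 - 73*(√(0*(-3) + 15) + 58)*(-123) = 67 - 73*(√(0 + 15) + 58)*(-123) = 67 - 73*(√15 + 58)*(-123) = 67 - 73*(58 + √15)*(-123) = 67 - 73*(-7134 - 123*√15) = 67 + (520782 + 8979*√15) = 520849 + 8979*√15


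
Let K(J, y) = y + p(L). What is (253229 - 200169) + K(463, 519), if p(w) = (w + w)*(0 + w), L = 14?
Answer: 53971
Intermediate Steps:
p(w) = 2*w² (p(w) = (2*w)*w = 2*w²)
K(J, y) = 392 + y (K(J, y) = y + 2*14² = y + 2*196 = y + 392 = 392 + y)
(253229 - 200169) + K(463, 519) = (253229 - 200169) + (392 + 519) = 53060 + 911 = 53971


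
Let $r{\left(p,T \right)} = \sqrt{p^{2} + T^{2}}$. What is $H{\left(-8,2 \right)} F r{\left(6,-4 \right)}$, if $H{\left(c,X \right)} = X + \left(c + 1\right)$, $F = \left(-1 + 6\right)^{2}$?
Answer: $- 250 \sqrt{13} \approx -901.39$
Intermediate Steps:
$F = 25$ ($F = 5^{2} = 25$)
$H{\left(c,X \right)} = 1 + X + c$ ($H{\left(c,X \right)} = X + \left(1 + c\right) = 1 + X + c$)
$r{\left(p,T \right)} = \sqrt{T^{2} + p^{2}}$
$H{\left(-8,2 \right)} F r{\left(6,-4 \right)} = \left(1 + 2 - 8\right) 25 \sqrt{\left(-4\right)^{2} + 6^{2}} = \left(-5\right) 25 \sqrt{16 + 36} = - 125 \sqrt{52} = - 125 \cdot 2 \sqrt{13} = - 250 \sqrt{13}$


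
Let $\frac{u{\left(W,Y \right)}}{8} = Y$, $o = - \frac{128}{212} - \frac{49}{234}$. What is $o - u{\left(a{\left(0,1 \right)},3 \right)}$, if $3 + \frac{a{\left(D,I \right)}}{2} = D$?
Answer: $- \frac{307733}{12402} \approx -24.813$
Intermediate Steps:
$a{\left(D,I \right)} = -6 + 2 D$
$o = - \frac{10085}{12402}$ ($o = \left(-128\right) \frac{1}{212} - \frac{49}{234} = - \frac{32}{53} - \frac{49}{234} = - \frac{10085}{12402} \approx -0.81318$)
$u{\left(W,Y \right)} = 8 Y$
$o - u{\left(a{\left(0,1 \right)},3 \right)} = - \frac{10085}{12402} - 8 \cdot 3 = - \frac{10085}{12402} - 24 = - \frac{307733}{12402}$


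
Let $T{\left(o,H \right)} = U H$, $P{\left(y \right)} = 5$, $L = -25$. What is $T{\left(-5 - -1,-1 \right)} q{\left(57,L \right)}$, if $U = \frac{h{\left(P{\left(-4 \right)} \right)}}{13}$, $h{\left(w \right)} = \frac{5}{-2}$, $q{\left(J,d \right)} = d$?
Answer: $- \frac{125}{26} \approx -4.8077$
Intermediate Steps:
$h{\left(w \right)} = - \frac{5}{2}$ ($h{\left(w \right)} = 5 \left(- \frac{1}{2}\right) = - \frac{5}{2}$)
$U = - \frac{5}{26}$ ($U = - \frac{5}{2 \cdot 13} = \left(- \frac{5}{2}\right) \frac{1}{13} = - \frac{5}{26} \approx -0.19231$)
$T{\left(o,H \right)} = - \frac{5 H}{26}$
$T{\left(-5 - -1,-1 \right)} q{\left(57,L \right)} = \left(- \frac{5}{26}\right) \left(-1\right) \left(-25\right) = \frac{5}{26} \left(-25\right) = - \frac{125}{26}$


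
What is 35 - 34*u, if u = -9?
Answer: 341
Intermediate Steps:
35 - 34*u = 35 - 34*(-9) = 35 + 306 = 341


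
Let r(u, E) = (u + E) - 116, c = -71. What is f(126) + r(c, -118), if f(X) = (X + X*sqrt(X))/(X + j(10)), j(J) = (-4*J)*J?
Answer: -41848/137 - 189*sqrt(14)/137 ≈ -310.62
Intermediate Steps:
j(J) = -4*J**2
r(u, E) = -116 + E + u (r(u, E) = (E + u) - 116 = -116 + E + u)
f(X) = (X + X**(3/2))/(-400 + X) (f(X) = (X + X*sqrt(X))/(X - 4*10**2) = (X + X**(3/2))/(X - 4*100) = (X + X**(3/2))/(X - 400) = (X + X**(3/2))/(-400 + X))
f(126) + r(c, -118) = (126 + 126**(3/2))/(-400 + 126) + (-116 - 118 - 71) = (126 + 378*sqrt(14))/(-274) - 305 = -(126 + 378*sqrt(14))/274 - 305 = (-63/137 - 189*sqrt(14)/137) - 305 = -41848/137 - 189*sqrt(14)/137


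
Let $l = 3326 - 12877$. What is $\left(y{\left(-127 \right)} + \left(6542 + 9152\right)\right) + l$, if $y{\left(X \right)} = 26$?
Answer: $6169$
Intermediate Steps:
$l = -9551$
$\left(y{\left(-127 \right)} + \left(6542 + 9152\right)\right) + l = \left(26 + \left(6542 + 9152\right)\right) - 9551 = \left(26 + 15694\right) - 9551 = 15720 - 9551 = 6169$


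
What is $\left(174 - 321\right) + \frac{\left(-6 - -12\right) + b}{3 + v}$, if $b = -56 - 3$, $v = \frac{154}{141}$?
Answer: $- \frac{92292}{577} \approx -159.95$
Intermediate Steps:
$v = \frac{154}{141}$ ($v = 154 \cdot \frac{1}{141} = \frac{154}{141} \approx 1.0922$)
$b = -59$
$\left(174 - 321\right) + \frac{\left(-6 - -12\right) + b}{3 + v} = \left(174 - 321\right) + \frac{\left(-6 - -12\right) - 59}{3 + \frac{154}{141}} = -147 + \frac{\left(-6 + 12\right) - 59}{\frac{577}{141}} = -147 + \left(6 - 59\right) \frac{141}{577} = -147 - \frac{7473}{577} = - \frac{92292}{577}$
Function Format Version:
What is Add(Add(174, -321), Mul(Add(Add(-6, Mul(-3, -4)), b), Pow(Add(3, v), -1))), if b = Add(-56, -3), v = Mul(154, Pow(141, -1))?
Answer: Rational(-92292, 577) ≈ -159.95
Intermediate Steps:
v = Rational(154, 141) (v = Mul(154, Rational(1, 141)) = Rational(154, 141) ≈ 1.0922)
b = -59
Add(Add(174, -321), Mul(Add(Add(-6, Mul(-3, -4)), b), Pow(Add(3, v), -1))) = Add(Add(174, -321), Mul(Add(Add(-6, Mul(-3, -4)), -59), Pow(Add(3, Rational(154, 141)), -1))) = Add(-147, Mul(Add(Add(-6, 12), -59), Pow(Rational(577, 141), -1))) = Add(-147, Mul(Add(6, -59), Rational(141, 577))) = Add(-147, Mul(-53, Rational(141, 577))) = Add(-147, Rational(-7473, 577)) = Rational(-92292, 577)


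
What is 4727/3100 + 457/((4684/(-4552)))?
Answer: -1606669283/3630100 ≈ -442.60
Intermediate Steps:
4727/3100 + 457/((4684/(-4552))) = 4727*(1/3100) + 457/((4684*(-1/4552))) = 4727/3100 + 457/(-1171/1138) = 4727/3100 + 457*(-1138/1171) = 4727/3100 - 520066/1171 = -1606669283/3630100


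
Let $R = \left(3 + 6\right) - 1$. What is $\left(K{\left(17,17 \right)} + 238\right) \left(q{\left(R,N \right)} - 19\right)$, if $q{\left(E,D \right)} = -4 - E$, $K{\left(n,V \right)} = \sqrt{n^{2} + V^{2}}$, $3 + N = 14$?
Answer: $-7378 - 527 \sqrt{2} \approx -8123.3$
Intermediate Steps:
$N = 11$ ($N = -3 + 14 = 11$)
$R = 8$ ($R = 9 - 1 = 8$)
$K{\left(n,V \right)} = \sqrt{V^{2} + n^{2}}$
$\left(K{\left(17,17 \right)} + 238\right) \left(q{\left(R,N \right)} - 19\right) = \left(\sqrt{17^{2} + 17^{2}} + 238\right) \left(\left(-4 - 8\right) - 19\right) = \left(\sqrt{289 + 289} + 238\right) \left(\left(-4 - 8\right) - 19\right) = \left(\sqrt{578} + 238\right) \left(-12 - 19\right) = \left(17 \sqrt{2} + 238\right) \left(-31\right) = \left(238 + 17 \sqrt{2}\right) \left(-31\right) = -7378 - 527 \sqrt{2}$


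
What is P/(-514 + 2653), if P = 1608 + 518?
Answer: 2126/2139 ≈ 0.99392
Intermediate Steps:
P = 2126
P/(-514 + 2653) = 2126/(-514 + 2653) = 2126/2139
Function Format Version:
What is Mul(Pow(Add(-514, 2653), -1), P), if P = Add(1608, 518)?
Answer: Rational(2126, 2139) ≈ 0.99392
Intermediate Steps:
P = 2126
Mul(Pow(Add(-514, 2653), -1), P) = Mul(Pow(Add(-514, 2653), -1), 2126) = Mul(Pow(2139, -1), 2126) = Mul(Rational(1, 2139), 2126) = Rational(2126, 2139)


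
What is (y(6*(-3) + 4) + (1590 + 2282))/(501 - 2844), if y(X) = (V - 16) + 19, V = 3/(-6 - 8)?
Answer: -54247/32802 ≈ -1.6538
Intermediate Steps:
V = -3/14 (V = 3/(-14) = 3*(-1/14) = -3/14 ≈ -0.21429)
y(X) = 39/14 (y(X) = (-3/14 - 16) + 19 = -227/14 + 19 = 39/14)
(y(6*(-3) + 4) + (1590 + 2282))/(501 - 2844) = (39/14 + (1590 + 2282))/(501 - 2844) = (39/14 + 3872)/(-2343) = (54247/14)*(-1/2343) = -54247/32802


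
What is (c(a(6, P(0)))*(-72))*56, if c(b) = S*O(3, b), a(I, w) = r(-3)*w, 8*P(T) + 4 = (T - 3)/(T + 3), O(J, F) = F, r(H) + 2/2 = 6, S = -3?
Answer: -37800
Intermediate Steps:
r(H) = 5 (r(H) = -1 + 6 = 5)
P(T) = -½ + (-3 + T)/(8*(3 + T)) (P(T) = -½ + ((T - 3)/(T + 3))/8 = -½ + ((-3 + T)/(3 + T))/8 = -½ + (-3 + T)/(8*(3 + T)))
a(I, w) = 5*w
c(b) = -3*b
(c(a(6, P(0)))*(-72))*56 = (-15*3*(-5 - 1*0)/(8*(3 + 0))*(-72))*56 = (-15*(3/8)*(-5 + 0)/3*(-72))*56 = (-15*(3/8)*(⅓)*(-5)*(-72))*56 = (-15*(-5)/8*(-72))*56 = (-3*(-25/8)*(-72))*56 = ((75/8)*(-72))*56 = -675*56 = -37800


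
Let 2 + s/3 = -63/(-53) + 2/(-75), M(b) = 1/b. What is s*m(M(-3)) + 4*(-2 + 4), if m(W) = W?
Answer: 35131/3975 ≈ 8.8380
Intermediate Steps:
s = -3331/1325 (s = -6 + 3*(-63/(-53) + 2/(-75)) = -6 + 3*(-63*(-1/53) + 2*(-1/75)) = -6 + 3*(63/53 - 2/75) = -6 + 3*(4619/3975) = -6 + 4619/1325 = -3331/1325 ≈ -2.5140)
s*m(M(-3)) + 4*(-2 + 4) = -3331/1325/(-3) + 4*(-2 + 4) = -3331/1325*(-⅓) + 4*2 = 3331/3975 + 8 = 35131/3975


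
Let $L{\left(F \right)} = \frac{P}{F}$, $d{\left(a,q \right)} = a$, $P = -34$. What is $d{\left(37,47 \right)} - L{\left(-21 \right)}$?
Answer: $\frac{743}{21} \approx 35.381$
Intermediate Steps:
$L{\left(F \right)} = - \frac{34}{F}$
$d{\left(37,47 \right)} - L{\left(-21 \right)} = 37 - - \frac{34}{-21} = 37 - \left(-34\right) \left(- \frac{1}{21}\right) = 37 - \frac{34}{21} = \frac{743}{21}$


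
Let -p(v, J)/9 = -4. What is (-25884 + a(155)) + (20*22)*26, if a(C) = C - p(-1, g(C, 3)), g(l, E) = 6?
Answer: -14325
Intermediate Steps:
p(v, J) = 36 (p(v, J) = -9*(-4) = 36)
a(C) = -36 + C (a(C) = C - 1*36 = C - 36 = -36 + C)
(-25884 + a(155)) + (20*22)*26 = (-25884 + (-36 + 155)) + (20*22)*26 = (-25884 + 119) + 440*26 = -25765 + 11440 = -14325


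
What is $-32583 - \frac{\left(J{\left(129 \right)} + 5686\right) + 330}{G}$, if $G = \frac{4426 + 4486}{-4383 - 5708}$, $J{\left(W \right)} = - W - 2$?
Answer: $- \frac{230994161}{8912} \approx -25919.0$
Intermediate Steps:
$J{\left(W \right)} = -2 - W$
$G = - \frac{8912}{10091}$ ($G = \frac{8912}{-10091} = 8912 \left(- \frac{1}{10091}\right) = - \frac{8912}{10091} \approx -0.88316$)
$-32583 - \frac{\left(J{\left(129 \right)} + 5686\right) + 330}{G} = -32583 - \frac{\left(\left(-2 - 129\right) + 5686\right) + 330}{- \frac{8912}{10091}} = -32583 - \left(\left(\left(-2 - 129\right) + 5686\right) + 330\right) \left(- \frac{10091}{8912}\right) = -32583 - \left(\left(-131 + 5686\right) + 330\right) \left(- \frac{10091}{8912}\right) = -32583 - \left(5555 + 330\right) \left(- \frac{10091}{8912}\right) = -32583 - 5885 \left(- \frac{10091}{8912}\right) = -32583 - - \frac{59385535}{8912} = -32583 + \frac{59385535}{8912} = - \frac{230994161}{8912}$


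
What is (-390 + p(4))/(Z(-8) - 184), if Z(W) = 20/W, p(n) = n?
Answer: 772/373 ≈ 2.0697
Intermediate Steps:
(-390 + p(4))/(Z(-8) - 184) = (-390 + 4)/(20/(-8) - 184) = -386/(20*(-⅛) - 184) = -386/(-5/2 - 184) = -386/(-373/2) = -386*(-2/373) = 772/373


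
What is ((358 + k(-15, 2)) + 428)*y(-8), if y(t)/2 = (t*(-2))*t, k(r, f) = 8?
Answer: -203264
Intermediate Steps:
y(t) = -4*t**2 (y(t) = 2*((t*(-2))*t) = 2*((-2*t)*t) = 2*(-2*t**2) = -4*t**2)
((358 + k(-15, 2)) + 428)*y(-8) = ((358 + 8) + 428)*(-4*(-8)**2) = (366 + 428)*(-4*64) = 794*(-256) = -203264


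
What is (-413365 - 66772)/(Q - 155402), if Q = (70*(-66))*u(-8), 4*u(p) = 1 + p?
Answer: 480137/147317 ≈ 3.2592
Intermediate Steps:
u(p) = ¼ + p/4 (u(p) = (1 + p)/4 = ¼ + p/4)
Q = 8085 (Q = (70*(-66))*(¼ + (¼)*(-8)) = -4620*(¼ - 2) = -4620*(-7/4) = 8085)
(-413365 - 66772)/(Q - 155402) = (-413365 - 66772)/(8085 - 155402) = -480137/(-147317) = -480137*(-1/147317) = 480137/147317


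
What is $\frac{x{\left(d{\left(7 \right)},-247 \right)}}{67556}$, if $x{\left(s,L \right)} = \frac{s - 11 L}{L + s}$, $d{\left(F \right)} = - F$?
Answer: $- \frac{1355}{8579612} \approx -0.00015793$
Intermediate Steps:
$x{\left(s,L \right)} = \frac{s - 11 L}{L + s}$
$\frac{x{\left(d{\left(7 \right)},-247 \right)}}{67556} = \frac{\frac{1}{-247 - 7} \left(\left(-1\right) 7 - -2717\right)}{67556} = \frac{-7 + 2717}{-247 - 7} \cdot \frac{1}{67556} = \frac{1}{-254} \cdot 2710 \cdot \frac{1}{67556} = \left(- \frac{1}{254}\right) 2710 \cdot \frac{1}{67556} = \left(- \frac{1355}{127}\right) \frac{1}{67556} = - \frac{1355}{8579612}$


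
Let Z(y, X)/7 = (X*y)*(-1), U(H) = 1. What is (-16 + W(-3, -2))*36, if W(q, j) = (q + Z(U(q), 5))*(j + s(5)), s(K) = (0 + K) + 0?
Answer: -4680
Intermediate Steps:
Z(y, X) = -7*X*y (Z(y, X) = 7*((X*y)*(-1)) = 7*(-X*y) = -7*X*y)
s(K) = K (s(K) = K + 0 = K)
W(q, j) = (-35 + q)*(5 + j) (W(q, j) = (q - 7*5*1)*(j + 5) = (q - 35)*(5 + j) = (-35 + q)*(5 + j))
(-16 + W(-3, -2))*36 = (-16 + (-175 - 35*(-2) + 5*(-3) - 2*(-3)))*36 = (-16 + (-175 + 70 - 15 + 6))*36 = (-16 - 114)*36 = -130*36 = -4680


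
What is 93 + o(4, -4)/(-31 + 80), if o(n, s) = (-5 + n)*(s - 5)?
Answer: 4566/49 ≈ 93.184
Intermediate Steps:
o(n, s) = (-5 + n)*(-5 + s)
93 + o(4, -4)/(-31 + 80) = 93 + (25 - 5*4 - 5*(-4) + 4*(-4))/(-31 + 80) = 93 + (25 - 20 + 20 - 16)/49 = 93 + (1/49)*9 = 93 + 9/49 = 4566/49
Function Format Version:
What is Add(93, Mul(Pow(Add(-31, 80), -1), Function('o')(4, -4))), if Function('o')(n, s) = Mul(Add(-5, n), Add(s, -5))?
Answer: Rational(4566, 49) ≈ 93.184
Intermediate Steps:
Function('o')(n, s) = Mul(Add(-5, n), Add(-5, s))
Add(93, Mul(Pow(Add(-31, 80), -1), Function('o')(4, -4))) = Add(93, Mul(Pow(Add(-31, 80), -1), Add(25, Mul(-5, 4), Mul(-5, -4), Mul(4, -4)))) = Add(93, Mul(Pow(49, -1), Add(25, -20, 20, -16))) = Add(93, Mul(Rational(1, 49), 9)) = Add(93, Rational(9, 49)) = Rational(4566, 49)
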